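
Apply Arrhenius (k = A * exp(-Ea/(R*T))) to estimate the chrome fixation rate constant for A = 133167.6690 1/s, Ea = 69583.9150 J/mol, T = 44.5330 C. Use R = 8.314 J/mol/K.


T_K = T_C + 273.15 = 44.5330 + 273.15 = 317.6830 K
exponent = -Ea / (R * T_K) = -69583.9150 / (8.314 * 317.6830) = -26.3454
k = A * exp(exponent) = 133167.6690 * exp(-26.3454) = 4.8165e-07 1/s


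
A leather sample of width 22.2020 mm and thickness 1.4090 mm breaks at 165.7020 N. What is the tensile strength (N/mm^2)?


Formula: TS = force / (width * thickness)
Substituting: TS = 165.7020 / (22.2020 * 1.4090)
Result: 5.2969 N/mm^2


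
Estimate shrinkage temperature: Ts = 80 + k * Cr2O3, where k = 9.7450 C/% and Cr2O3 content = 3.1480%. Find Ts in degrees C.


Formula: Ts = 80 + k * Cr2O3
Substituting: Ts = 80 + 9.7450 * 3.1480
Result: 110.6773 C


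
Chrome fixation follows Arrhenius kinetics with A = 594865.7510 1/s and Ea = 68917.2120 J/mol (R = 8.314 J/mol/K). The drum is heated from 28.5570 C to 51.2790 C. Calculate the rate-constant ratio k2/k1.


T1 = 28.5570 + 273.15 = 301.7070 K; T2 = 51.2790 + 273.15 = 324.4290 K
k1 = A * exp(-Ea/(R*T1)) = 594865.7510 * exp(-68917.2120/(8.314*301.7070)) = 6.9555e-07 1/s
k2 = A * exp(-Ea/(R*T2)) = 594865.7510 * exp(-68917.2120/(8.314*324.4290)) = 4.7645e-06 1/s
k2/k1 = 4.7645e-06 / 6.9555e-07 = 6.8499


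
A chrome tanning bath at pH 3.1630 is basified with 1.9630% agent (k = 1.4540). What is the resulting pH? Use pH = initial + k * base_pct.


Formula: pH_final = pH_initial + k * base_pct
Substituting: pH_final = 3.1630 + 1.4540 * 1.9630
Result: 6.0172


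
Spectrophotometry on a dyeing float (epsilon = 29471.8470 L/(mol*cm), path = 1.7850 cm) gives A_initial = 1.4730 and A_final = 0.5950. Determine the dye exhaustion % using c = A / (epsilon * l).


c_initial = A_i / (epsilon * l) = 1.4730 / (29471.8470 * 1.7850) = 2.8000e-05 mol/L
c_final = A_f / (epsilon * l) = 0.5950 / (29471.8470 * 1.7850) = 1.1310e-05 mol/L
Exhaustion = (c_initial - c_final) / c_initial * 100 = (2.8000e-05 - 1.1310e-05) / 2.8000e-05 * 100 = 59.6062 %


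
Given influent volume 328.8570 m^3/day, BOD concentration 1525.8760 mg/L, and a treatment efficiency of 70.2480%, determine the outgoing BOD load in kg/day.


Load_in = volume * conc / 1000 = 328.8570 * 1525.8760 / 1000 = 501.7950 kg/day
Removed = Load_in * eff / 100 = 501.7950 * 70.2480 / 100 = 352.5010 kg/day
Load_out = Load_in - Removed = 501.7950 - 352.5010 = 149.2940 kg/day


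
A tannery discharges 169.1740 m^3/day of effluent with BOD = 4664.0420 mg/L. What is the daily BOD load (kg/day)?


Formula: BOD_load = volume * conc / 1000
Substituting: BOD_load = 169.1740 * 4664.0420 / 1000
Result: 789.0346 kg/day


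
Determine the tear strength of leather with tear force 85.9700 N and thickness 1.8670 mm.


Formula: Tear strength = force / thickness
Substituting: Tear strength = 85.9700 / 1.8670
Result: 46.0471 N/mm


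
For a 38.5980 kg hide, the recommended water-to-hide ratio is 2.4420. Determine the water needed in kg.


Formula: Water = hide_weight * ratio
Substituting: Water = 38.5980 * 2.4420
Result: 94.2563 kg


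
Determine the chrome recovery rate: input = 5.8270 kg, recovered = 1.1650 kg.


Formula: Recovery = recovered / input * 100
Substituting: Recovery = 1.1650 / 5.8270 * 100
Result: 19.9931 %


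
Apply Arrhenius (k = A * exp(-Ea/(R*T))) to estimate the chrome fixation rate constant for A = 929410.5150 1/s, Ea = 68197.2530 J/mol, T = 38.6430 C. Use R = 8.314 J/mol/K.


T_K = T_C + 273.15 = 38.6430 + 273.15 = 311.7930 K
exponent = -Ea / (R * T_K) = -68197.2530 / (8.314 * 311.7930) = -26.3082
k = A * exp(exponent) = 929410.5150 * exp(-26.3082) = 3.4891e-06 1/s


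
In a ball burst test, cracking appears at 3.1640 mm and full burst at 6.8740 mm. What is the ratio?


Formula: Ratio = crack / burst
Substituting: Ratio = 3.1640 / 6.8740
Result: 0.4603


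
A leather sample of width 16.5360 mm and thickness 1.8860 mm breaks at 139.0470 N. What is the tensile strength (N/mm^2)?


Formula: TS = force / (width * thickness)
Substituting: TS = 139.0470 / (16.5360 * 1.8860)
Result: 4.4585 N/mm^2


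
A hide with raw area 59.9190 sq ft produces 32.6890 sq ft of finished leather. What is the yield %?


Formula: Yield = finished / raw * 100
Substituting: Yield = 32.6890 / 59.9190 * 100
Result: 54.5553 %


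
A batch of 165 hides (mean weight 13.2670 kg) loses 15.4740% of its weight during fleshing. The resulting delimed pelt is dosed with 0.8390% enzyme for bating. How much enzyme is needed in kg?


Total_raw = N * avg_wt = 165 * 13.2670 = 2189.0550 kg
Substrate = Total_raw * (1 - loss/100) = 2189.0550 * (1 - 15.4740/100) = 1850.3206 kg
Enzyme = Substrate * pct / 100 = 1850.3206 * 0.8390 / 100 = 15.5242 kg


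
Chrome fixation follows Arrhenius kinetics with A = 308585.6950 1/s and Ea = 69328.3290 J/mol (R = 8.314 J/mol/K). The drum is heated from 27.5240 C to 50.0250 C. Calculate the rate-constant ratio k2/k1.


T1 = 27.5240 + 273.15 = 300.6740 K; T2 = 50.0250 + 273.15 = 323.1750 K
k1 = A * exp(-Ea/(R*T1)) = 308585.6950 * exp(-69328.3290/(8.314*300.6740)) = 2.7853e-07 1/s
k2 = A * exp(-Ea/(R*T2)) = 308585.6950 * exp(-69328.3290/(8.314*323.1750)) = 1.9207e-06 1/s
k2/k1 = 1.9207e-06 / 2.7853e-07 = 6.8960


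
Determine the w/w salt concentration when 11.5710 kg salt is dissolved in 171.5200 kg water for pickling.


Formula: Conc = salt / (water + salt) * 100
Substituting: Conc = 11.5710 / (171.5200 + 11.5710) * 100
Result: 6.3198 %


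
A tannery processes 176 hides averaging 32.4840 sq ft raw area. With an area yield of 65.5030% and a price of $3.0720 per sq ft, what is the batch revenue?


Raw_total = N * avg_area = 176 * 32.4840 = 5717.1840 sq ft
Finished = Raw_total * yield / 100 = 5717.1840 * 65.5030 / 100 = 3744.9270 sq ft
Value = Finished * price = 3744.9270 * 3.0720 = 11504.4159 $


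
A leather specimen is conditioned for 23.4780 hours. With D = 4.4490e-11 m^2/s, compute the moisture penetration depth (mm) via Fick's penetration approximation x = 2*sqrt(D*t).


t = 23.4780 hr * 3600 = 84520.8000 s
D * t = 4.4490e-11 * 84520.8000 = 3.7603e-06
x = 2 * sqrt(D*t) = 2 * sqrt(3.7603e-06) = 0.00387831 m = 3.8783 mm


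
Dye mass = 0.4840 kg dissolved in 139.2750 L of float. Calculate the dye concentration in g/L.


Formula: Conc = dye_mass(kg) / volume(L) * 1000
Substituting: Conc = 0.4840 / 139.2750 * 1000
Result: 3.4751 g/L


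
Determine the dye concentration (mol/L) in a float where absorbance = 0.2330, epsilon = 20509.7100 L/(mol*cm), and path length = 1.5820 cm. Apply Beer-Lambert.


Formula: c = A / (epsilon * l)
Substituting: c = 0.2330 / (20509.7100 * 1.5820)
Result: 7.1811e-06 mol/L


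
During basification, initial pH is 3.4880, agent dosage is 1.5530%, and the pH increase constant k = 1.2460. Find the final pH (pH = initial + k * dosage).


Formula: pH_final = pH_initial + k * base_pct
Substituting: pH_final = 3.4880 + 1.2460 * 1.5530
Result: 5.4230


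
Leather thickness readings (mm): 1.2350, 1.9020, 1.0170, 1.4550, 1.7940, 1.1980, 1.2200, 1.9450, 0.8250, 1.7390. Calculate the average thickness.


Formula: Average = sum / n
Substituting: Average = 14.3300 / 10
Result: 1.4330 mm


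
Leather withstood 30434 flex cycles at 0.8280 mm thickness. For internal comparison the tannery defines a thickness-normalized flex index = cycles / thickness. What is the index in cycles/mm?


Formula: Index = cycles / thickness
Substituting: Index = 30434 / 0.8280
Result: 36756.0386 cycles/mm


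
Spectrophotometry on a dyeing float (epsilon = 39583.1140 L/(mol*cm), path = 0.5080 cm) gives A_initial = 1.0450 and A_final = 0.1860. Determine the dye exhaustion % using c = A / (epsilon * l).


c_initial = A_i / (epsilon * l) = 1.0450 / (39583.1140 * 0.5080) = 5.1969e-05 mol/L
c_final = A_f / (epsilon * l) = 0.1860 / (39583.1140 * 0.5080) = 9.2499e-06 mol/L
Exhaustion = (c_initial - c_final) / c_initial * 100 = (5.1969e-05 - 9.2499e-06) / 5.1969e-05 * 100 = 82.2010 %


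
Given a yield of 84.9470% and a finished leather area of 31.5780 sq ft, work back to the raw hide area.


Formula: raw = finished * 100 / yield
Substituting: raw = 31.5780 * 100 / 84.9470
Result: 37.1738 sq ft


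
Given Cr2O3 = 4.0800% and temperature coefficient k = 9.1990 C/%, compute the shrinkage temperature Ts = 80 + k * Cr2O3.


Formula: Ts = 80 + k * Cr2O3
Substituting: Ts = 80 + 9.1990 * 4.0800
Result: 117.5319 C


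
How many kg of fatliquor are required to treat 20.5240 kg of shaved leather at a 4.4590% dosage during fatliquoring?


Formula: Fat = substrate * pct / 100
Substituting: Fat = 20.5240 * 4.4590 / 100
Result: 0.9152 kg


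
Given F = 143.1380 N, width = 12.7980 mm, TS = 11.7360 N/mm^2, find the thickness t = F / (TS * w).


Formula: t = F / (TS * w)
Substituting: t = 143.1380 / (11.7360 * 12.7980)
Result: 0.9530 mm


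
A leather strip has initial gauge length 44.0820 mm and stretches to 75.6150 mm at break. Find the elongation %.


Formula: Elongation = (Lf - L0) / L0 * 100
Substituting: Elongation = (75.6150 - 44.0820) / 44.0820 * 100
Result: 71.5326 %


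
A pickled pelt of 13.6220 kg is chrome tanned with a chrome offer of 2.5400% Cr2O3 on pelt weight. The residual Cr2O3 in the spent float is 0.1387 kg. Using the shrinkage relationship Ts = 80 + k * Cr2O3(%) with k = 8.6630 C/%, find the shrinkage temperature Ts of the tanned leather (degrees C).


Offered = pelt * offer_pct / 100 = 13.6220 * 2.5400 / 100 = 0.3460 kg
Uptake = offered - residual = 0.3460 - 0.1387 = 0.2073 kg
Cr2O3% on pelt = uptake / pelt * 100 = 0.2073 / 13.6220 * 100 = 1.5218 %
Ts = 80 + k * Cr2O3% = 80 + 8.6630 * 1.5218 = 93.1833 C


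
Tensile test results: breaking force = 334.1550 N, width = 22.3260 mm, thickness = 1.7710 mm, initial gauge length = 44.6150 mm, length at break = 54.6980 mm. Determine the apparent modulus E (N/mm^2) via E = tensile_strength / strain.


TS = F / (w * t) = 334.1550 / (22.3260 * 1.7710) = 8.4512 N/mm^2
strain = (Lf - L0) / L0 = (54.6980 - 44.6150) / 44.6150 = 0.2260
E = TS / strain = 8.4512 / 0.2260 = 37.3947 N/mm^2


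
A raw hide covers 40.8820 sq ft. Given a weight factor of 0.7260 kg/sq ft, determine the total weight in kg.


Formula: Weight = area * weight_per_sqft
Substituting: Weight = 40.8820 * 0.7260
Result: 29.6803 kg


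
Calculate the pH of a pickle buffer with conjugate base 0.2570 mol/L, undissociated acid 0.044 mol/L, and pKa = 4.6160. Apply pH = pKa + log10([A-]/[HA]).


ratio = [A-] / [HA] = 0.2570 / 0.044 = 5.8409
log10(ratio) = 0.7665
pH = pKa + log10(ratio) = 4.6160 + 0.7665 = 5.3825


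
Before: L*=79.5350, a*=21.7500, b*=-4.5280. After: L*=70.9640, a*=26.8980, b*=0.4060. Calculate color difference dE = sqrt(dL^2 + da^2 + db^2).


dL = -8.5710, da = 5.1480, db = 4.9340
dE = sqrt((-8.5710)^2 + 5.1480^2 + 4.9340^2) = 11.1494


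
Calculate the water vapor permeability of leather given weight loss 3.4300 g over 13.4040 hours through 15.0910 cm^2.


Formula: WVP = loss / (area * time)
Substituting: WVP = 3.4300 / (15.0910 * 13.4040)
Result: 0.0169567 g/(cm^2*hr)


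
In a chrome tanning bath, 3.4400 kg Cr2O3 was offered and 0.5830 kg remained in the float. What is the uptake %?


Formula: Uptake = (offered - residual) / offered * 100
Substituting: Uptake = (3.4400 - 0.5830) / 3.4400 * 100
Result: 83.0523 %


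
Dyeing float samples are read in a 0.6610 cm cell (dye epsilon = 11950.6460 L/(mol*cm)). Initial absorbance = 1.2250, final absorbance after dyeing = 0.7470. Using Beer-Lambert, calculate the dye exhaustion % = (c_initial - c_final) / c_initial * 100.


c_initial = A_i / (epsilon * l) = 1.2250 / (11950.6460 * 0.6610) = 1.5508e-04 mol/L
c_final = A_f / (epsilon * l) = 0.7470 / (11950.6460 * 0.6610) = 9.4564e-05 mol/L
Exhaustion = (c_initial - c_final) / c_initial * 100 = (1.5508e-04 - 9.4564e-05) / 1.5508e-04 * 100 = 39.0204 %


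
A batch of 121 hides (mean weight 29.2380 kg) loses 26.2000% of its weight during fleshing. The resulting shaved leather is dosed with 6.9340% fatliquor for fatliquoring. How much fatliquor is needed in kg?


Total_raw = N * avg_wt = 121 * 29.2380 = 3537.7980 kg
Substrate = Total_raw * (1 - loss/100) = 3537.7980 * (1 - 26.2000/100) = 2610.8949 kg
Fat = Substrate * pct / 100 = 2610.8949 * 6.9340 / 100 = 181.0395 kg


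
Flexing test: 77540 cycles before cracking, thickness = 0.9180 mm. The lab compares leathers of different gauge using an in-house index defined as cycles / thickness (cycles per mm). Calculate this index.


Formula: Index = cycles / thickness
Substituting: Index = 77540 / 0.9180
Result: 84466.2309 cycles/mm


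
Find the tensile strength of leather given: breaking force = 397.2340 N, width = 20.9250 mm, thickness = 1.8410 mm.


Formula: TS = force / (width * thickness)
Substituting: TS = 397.2340 / (20.9250 * 1.8410)
Result: 10.3116 N/mm^2


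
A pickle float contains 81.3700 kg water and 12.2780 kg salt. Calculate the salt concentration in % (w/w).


Formula: Conc = salt / (water + salt) * 100
Substituting: Conc = 12.2780 / (81.3700 + 12.2780) * 100
Result: 13.1108 %


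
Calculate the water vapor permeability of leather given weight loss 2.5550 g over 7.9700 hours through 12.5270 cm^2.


Formula: WVP = loss / (area * time)
Substituting: WVP = 2.5550 / (12.5270 * 7.9700)
Result: 0.0255909 g/(cm^2*hr)


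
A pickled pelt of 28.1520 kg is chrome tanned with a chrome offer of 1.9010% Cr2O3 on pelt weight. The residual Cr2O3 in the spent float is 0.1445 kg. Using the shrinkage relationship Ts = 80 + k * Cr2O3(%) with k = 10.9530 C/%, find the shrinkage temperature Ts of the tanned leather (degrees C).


Offered = pelt * offer_pct / 100 = 28.1520 * 1.9010 / 100 = 0.5352 kg
Uptake = offered - residual = 0.5352 - 0.1445 = 0.3907 kg
Cr2O3% on pelt = uptake / pelt * 100 = 0.3907 / 28.1520 * 100 = 1.3877 %
Ts = 80 + k * Cr2O3% = 80 + 10.9530 * 1.3877 = 95.1996 C


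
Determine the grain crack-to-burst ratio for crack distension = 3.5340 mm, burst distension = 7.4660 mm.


Formula: Ratio = crack / burst
Substituting: Ratio = 3.5340 / 7.4660
Result: 0.4733


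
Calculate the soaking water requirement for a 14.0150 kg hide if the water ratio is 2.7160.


Formula: Water = hide_weight * ratio
Substituting: Water = 14.0150 * 2.7160
Result: 38.0647 kg


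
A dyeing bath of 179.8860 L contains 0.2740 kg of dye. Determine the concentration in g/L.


Formula: Conc = dye_mass(kg) / volume(L) * 1000
Substituting: Conc = 0.2740 / 179.8860 * 1000
Result: 1.5232 g/L


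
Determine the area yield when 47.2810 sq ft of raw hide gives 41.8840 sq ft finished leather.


Formula: Yield = finished / raw * 100
Substituting: Yield = 41.8840 / 47.2810 * 100
Result: 88.5853 %


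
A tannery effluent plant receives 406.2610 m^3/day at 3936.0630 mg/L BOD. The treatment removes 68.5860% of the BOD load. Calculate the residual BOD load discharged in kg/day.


Load_in = volume * conc / 1000 = 406.2610 * 3936.0630 / 1000 = 1599.0689 kg/day
Removed = Load_in * eff / 100 = 1599.0689 * 68.5860 / 100 = 1096.7374 kg/day
Load_out = Load_in - Removed = 1599.0689 - 1096.7374 = 502.3315 kg/day


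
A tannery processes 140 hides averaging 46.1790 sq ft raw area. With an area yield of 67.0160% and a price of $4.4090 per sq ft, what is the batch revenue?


Raw_total = N * avg_area = 140 * 46.1790 = 6465.0600 sq ft
Finished = Raw_total * yield / 100 = 6465.0600 * 67.0160 / 100 = 4332.6246 sq ft
Value = Finished * price = 4332.6246 * 4.4090 = 19102.5419 $


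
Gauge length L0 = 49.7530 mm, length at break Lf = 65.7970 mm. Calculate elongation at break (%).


Formula: Elongation = (Lf - L0) / L0 * 100
Substituting: Elongation = (65.7970 - 49.7530) / 49.7530 * 100
Result: 32.2473 %


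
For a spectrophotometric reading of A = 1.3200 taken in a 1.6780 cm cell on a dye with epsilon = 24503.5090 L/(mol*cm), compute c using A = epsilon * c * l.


Formula: c = A / (epsilon * l)
Substituting: c = 1.3200 / (24503.5090 * 1.6780)
Result: 3.2104e-05 mol/L


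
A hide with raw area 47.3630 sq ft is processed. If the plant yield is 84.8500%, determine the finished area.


Formula: finished = raw * yield / 100
Substituting: finished = 47.3630 * 84.8500 / 100
Result: 40.1875 sq ft


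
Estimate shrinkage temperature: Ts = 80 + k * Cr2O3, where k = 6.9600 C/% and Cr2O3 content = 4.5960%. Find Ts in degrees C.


Formula: Ts = 80 + k * Cr2O3
Substituting: Ts = 80 + 6.9600 * 4.5960
Result: 111.9882 C


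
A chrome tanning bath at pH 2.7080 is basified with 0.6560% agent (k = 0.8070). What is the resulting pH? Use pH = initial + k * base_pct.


Formula: pH_final = pH_initial + k * base_pct
Substituting: pH_final = 2.7080 + 0.8070 * 0.6560
Result: 3.2374


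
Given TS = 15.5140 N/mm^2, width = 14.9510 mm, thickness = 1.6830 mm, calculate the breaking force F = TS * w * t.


Formula: F = TS * w * t
Substituting: F = 15.5140 * 14.9510 * 1.6830
Result: 390.3715 N


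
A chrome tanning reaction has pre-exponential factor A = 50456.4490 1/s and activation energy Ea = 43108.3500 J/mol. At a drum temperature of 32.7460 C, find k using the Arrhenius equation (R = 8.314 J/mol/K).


T_K = T_C + 273.15 = 32.7460 + 273.15 = 305.8960 K
exponent = -Ea / (R * T_K) = -43108.3500 / (8.314 * 305.8960) = -16.9503
k = A * exp(exponent) = 50456.4490 * exp(-16.9503) = 0.00219529 1/s


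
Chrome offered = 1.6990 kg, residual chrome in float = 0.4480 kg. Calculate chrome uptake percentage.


Formula: Uptake = (offered - residual) / offered * 100
Substituting: Uptake = (1.6990 - 0.4480) / 1.6990 * 100
Result: 73.6315 %


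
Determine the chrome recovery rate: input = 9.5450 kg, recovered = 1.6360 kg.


Formula: Recovery = recovered / input * 100
Substituting: Recovery = 1.6360 / 9.5450 * 100
Result: 17.1399 %


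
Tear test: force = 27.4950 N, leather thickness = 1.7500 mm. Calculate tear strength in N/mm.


Formula: Tear strength = force / thickness
Substituting: Tear strength = 27.4950 / 1.7500
Result: 15.7114 N/mm


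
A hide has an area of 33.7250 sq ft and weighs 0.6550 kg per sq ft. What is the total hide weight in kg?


Formula: Weight = area * weight_per_sqft
Substituting: Weight = 33.7250 * 0.6550
Result: 22.0899 kg


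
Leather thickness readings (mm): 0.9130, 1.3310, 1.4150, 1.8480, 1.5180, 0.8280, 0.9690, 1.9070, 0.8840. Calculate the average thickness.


Formula: Average = sum / n
Substituting: Average = 11.6130 / 9
Result: 1.2903 mm


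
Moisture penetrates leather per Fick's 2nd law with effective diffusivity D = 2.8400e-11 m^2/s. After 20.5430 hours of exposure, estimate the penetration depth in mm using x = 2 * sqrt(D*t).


t = 20.5430 hr * 3600 = 73954.8000 s
D * t = 2.8400e-11 * 73954.8000 = 2.1003e-06
x = 2 * sqrt(D*t) = 2 * sqrt(2.1003e-06) = 0.00289849 m = 2.8985 mm


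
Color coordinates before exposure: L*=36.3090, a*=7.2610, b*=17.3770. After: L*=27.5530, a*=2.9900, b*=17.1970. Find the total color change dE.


dL = -8.7560, da = -4.2710, db = -0.1800
dE = sqrt((-8.7560)^2 + (-4.2710)^2 + (-0.1800)^2) = 9.7438


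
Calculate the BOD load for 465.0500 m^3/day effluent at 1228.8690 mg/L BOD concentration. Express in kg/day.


Formula: BOD_load = volume * conc / 1000
Substituting: BOD_load = 465.0500 * 1228.8690 / 1000
Result: 571.4855 kg/day


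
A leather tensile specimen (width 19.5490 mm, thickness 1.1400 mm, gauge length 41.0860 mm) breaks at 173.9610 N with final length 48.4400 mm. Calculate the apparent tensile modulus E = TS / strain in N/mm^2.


TS = F / (w * t) = 173.9610 / (19.5490 * 1.1400) = 7.8059 N/mm^2
strain = (Lf - L0) / L0 = (48.4400 - 41.0860) / 41.0860 = 0.1790
E = TS / strain = 7.8059 / 0.1790 = 43.6107 N/mm^2


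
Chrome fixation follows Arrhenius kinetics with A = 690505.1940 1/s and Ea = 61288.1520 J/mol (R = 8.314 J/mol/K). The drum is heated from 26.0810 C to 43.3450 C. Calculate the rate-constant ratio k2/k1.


T1 = 26.0810 + 273.15 = 299.2310 K; T2 = 43.3450 + 273.15 = 316.4950 K
k1 = A * exp(-Ea/(R*T1)) = 690505.1940 * exp(-61288.1520/(8.314*299.2310)) = 1.3808e-05 1/s
k2 = A * exp(-Ea/(R*T2)) = 690505.1940 * exp(-61288.1520/(8.314*316.4950)) = 5.2935e-05 1/s
k2/k1 = 5.2935e-05 / 1.3808e-05 = 3.8336


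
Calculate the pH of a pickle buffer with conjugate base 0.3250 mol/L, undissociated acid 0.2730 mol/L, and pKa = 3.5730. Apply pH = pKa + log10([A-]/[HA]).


ratio = [A-] / [HA] = 0.3250 / 0.2730 = 1.1905
log10(ratio) = 0.0757207
pH = pKa + log10(ratio) = 3.5730 + 0.0757207 = 3.6487


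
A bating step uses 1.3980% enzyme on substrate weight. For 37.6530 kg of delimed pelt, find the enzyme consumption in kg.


Formula: Enzyme = substrate * pct / 100
Substituting: Enzyme = 37.6530 * 1.3980 / 100
Result: 0.5264 kg


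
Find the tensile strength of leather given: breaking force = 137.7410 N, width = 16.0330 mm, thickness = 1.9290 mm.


Formula: TS = force / (width * thickness)
Substituting: TS = 137.7410 / (16.0330 * 1.9290)
Result: 4.4537 N/mm^2


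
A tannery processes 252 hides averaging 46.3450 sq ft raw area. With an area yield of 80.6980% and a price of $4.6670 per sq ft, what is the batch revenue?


Raw_total = N * avg_area = 252 * 46.3450 = 11678.9400 sq ft
Finished = Raw_total * yield / 100 = 11678.9400 * 80.6980 / 100 = 9424.6710 sq ft
Value = Finished * price = 9424.6710 * 4.6670 = 43984.9396 $


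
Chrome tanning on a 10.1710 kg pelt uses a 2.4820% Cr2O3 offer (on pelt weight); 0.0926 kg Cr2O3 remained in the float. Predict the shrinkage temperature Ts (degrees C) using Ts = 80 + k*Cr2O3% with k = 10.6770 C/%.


Offered = pelt * offer_pct / 100 = 10.1710 * 2.4820 / 100 = 0.2524 kg
Uptake = offered - residual = 0.2524 - 0.0926 = 0.1598 kg
Cr2O3% on pelt = uptake / pelt * 100 = 0.1598 / 10.1710 * 100 = 1.5716 %
Ts = 80 + k * Cr2O3% = 80 + 10.6770 * 1.5716 = 96.7796 C


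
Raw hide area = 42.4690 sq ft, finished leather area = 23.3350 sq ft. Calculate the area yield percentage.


Formula: Yield = finished / raw * 100
Substituting: Yield = 23.3350 / 42.4690 * 100
Result: 54.9460 %


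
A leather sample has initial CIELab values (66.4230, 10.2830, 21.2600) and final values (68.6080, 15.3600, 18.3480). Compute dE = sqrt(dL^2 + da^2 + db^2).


dL = 2.1850, da = 5.0770, db = -2.9120
dE = sqrt(2.1850^2 + 5.0770^2 + (-2.9120)^2) = 6.2474


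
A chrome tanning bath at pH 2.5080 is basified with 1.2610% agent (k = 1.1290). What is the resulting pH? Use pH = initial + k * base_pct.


Formula: pH_final = pH_initial + k * base_pct
Substituting: pH_final = 2.5080 + 1.1290 * 1.2610
Result: 3.9317


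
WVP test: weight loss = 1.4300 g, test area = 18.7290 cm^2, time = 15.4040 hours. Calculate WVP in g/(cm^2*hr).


Formula: WVP = loss / (area * time)
Substituting: WVP = 1.4300 / (18.7290 * 15.4040)
Result: 0.00495665 g/(cm^2*hr)


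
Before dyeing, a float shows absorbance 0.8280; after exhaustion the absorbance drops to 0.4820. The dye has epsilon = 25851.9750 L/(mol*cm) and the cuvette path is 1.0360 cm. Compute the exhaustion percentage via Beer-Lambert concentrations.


c_initial = A_i / (epsilon * l) = 0.8280 / (25851.9750 * 1.0360) = 3.0916e-05 mol/L
c_final = A_f / (epsilon * l) = 0.4820 / (25851.9750 * 1.0360) = 1.7997e-05 mol/L
Exhaustion = (c_initial - c_final) / c_initial * 100 = (3.0916e-05 - 1.7997e-05) / 3.0916e-05 * 100 = 41.7874 %


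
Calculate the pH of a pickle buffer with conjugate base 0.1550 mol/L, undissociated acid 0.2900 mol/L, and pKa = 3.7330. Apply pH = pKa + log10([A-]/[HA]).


ratio = [A-] / [HA] = 0.1550 / 0.2900 = 0.5345
log10(ratio) = -0.2721
pH = pKa + log10(ratio) = 3.7330 - 0.2721 = 3.4609


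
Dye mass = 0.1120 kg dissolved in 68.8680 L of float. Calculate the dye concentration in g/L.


Formula: Conc = dye_mass(kg) / volume(L) * 1000
Substituting: Conc = 0.1120 / 68.8680 * 1000
Result: 1.6263 g/L


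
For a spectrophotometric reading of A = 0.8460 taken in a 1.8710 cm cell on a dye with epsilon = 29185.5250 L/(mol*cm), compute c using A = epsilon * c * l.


Formula: c = A / (epsilon * l)
Substituting: c = 0.8460 / (29185.5250 * 1.8710)
Result: 1.5493e-05 mol/L


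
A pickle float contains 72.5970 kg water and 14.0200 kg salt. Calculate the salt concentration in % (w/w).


Formula: Conc = salt / (water + salt) * 100
Substituting: Conc = 14.0200 / (72.5970 + 14.0200) * 100
Result: 16.1862 %


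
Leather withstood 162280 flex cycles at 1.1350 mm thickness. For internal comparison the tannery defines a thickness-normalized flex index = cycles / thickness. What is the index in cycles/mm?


Formula: Index = cycles / thickness
Substituting: Index = 162280 / 1.1350
Result: 142977.9736 cycles/mm


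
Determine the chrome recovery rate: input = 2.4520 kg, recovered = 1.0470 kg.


Formula: Recovery = recovered / input * 100
Substituting: Recovery = 1.0470 / 2.4520 * 100
Result: 42.6998 %


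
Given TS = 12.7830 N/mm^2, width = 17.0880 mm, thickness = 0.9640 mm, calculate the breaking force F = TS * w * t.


Formula: F = TS * w * t
Substituting: F = 12.7830 * 17.0880 * 0.9640
Result: 210.5722 N


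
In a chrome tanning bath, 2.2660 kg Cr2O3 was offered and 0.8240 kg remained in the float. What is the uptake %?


Formula: Uptake = (offered - residual) / offered * 100
Substituting: Uptake = (2.2660 - 0.8240) / 2.2660 * 100
Result: 63.6364 %


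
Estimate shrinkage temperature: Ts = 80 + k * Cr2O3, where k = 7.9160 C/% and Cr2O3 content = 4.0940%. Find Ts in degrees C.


Formula: Ts = 80 + k * Cr2O3
Substituting: Ts = 80 + 7.9160 * 4.0940
Result: 112.4081 C


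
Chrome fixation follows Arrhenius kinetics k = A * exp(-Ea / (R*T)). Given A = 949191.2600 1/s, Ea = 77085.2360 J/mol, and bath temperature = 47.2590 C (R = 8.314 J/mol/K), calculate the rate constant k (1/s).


T_K = T_C + 273.15 = 47.2590 + 273.15 = 320.4090 K
exponent = -Ea / (R * T_K) = -77085.2360 / (8.314 * 320.4090) = -28.9372
k = A * exp(exponent) = 949191.2600 * exp(-28.9372) = 2.5709e-07 1/s


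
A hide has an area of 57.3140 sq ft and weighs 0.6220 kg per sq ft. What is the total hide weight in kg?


Formula: Weight = area * weight_per_sqft
Substituting: Weight = 57.3140 * 0.6220
Result: 35.6493 kg


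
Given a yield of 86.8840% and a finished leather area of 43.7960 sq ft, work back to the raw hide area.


Formula: raw = finished * 100 / yield
Substituting: raw = 43.7960 * 100 / 86.8840
Result: 50.4074 sq ft


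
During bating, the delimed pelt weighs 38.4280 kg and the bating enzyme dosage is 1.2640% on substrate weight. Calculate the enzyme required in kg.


Formula: Enzyme = substrate * pct / 100
Substituting: Enzyme = 38.4280 * 1.2640 / 100
Result: 0.4857 kg


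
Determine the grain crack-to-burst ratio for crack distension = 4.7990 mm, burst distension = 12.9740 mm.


Formula: Ratio = crack / burst
Substituting: Ratio = 4.7990 / 12.9740
Result: 0.3699


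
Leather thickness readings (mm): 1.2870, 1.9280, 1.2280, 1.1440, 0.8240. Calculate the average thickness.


Formula: Average = sum / n
Substituting: Average = 6.4110 / 5
Result: 1.2822 mm


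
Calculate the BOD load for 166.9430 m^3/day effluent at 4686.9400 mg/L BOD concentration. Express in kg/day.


Formula: BOD_load = volume * conc / 1000
Substituting: BOD_load = 166.9430 * 4686.9400 / 1000
Result: 782.4518 kg/day


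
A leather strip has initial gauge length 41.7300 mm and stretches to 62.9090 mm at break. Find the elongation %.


Formula: Elongation = (Lf - L0) / L0 * 100
Substituting: Elongation = (62.9090 - 41.7300) / 41.7300 * 100
Result: 50.7525 %


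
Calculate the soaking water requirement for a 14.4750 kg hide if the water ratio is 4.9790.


Formula: Water = hide_weight * ratio
Substituting: Water = 14.4750 * 4.9790
Result: 72.0710 kg


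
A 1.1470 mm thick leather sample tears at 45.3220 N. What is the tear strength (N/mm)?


Formula: Tear strength = force / thickness
Substituting: Tear strength = 45.3220 / 1.1470
Result: 39.5135 N/mm


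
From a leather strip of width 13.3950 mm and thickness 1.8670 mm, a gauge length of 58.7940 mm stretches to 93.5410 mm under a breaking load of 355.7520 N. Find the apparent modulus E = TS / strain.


TS = F / (w * t) = 355.7520 / (13.3950 * 1.8670) = 14.2253 N/mm^2
strain = (Lf - L0) / L0 = (93.5410 - 58.7940) / 58.7940 = 0.5910
E = TS / strain = 14.2253 / 0.5910 = 24.0700 N/mm^2


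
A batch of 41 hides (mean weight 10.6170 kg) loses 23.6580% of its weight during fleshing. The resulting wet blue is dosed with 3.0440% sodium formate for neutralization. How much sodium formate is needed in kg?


Total_raw = N * avg_wt = 41 * 10.6170 = 435.2970 kg
Substrate = Total_raw * (1 - loss/100) = 435.2970 * (1 - 23.6580/100) = 332.3144 kg
Neutralizer = Substrate * pct / 100 = 332.3144 * 3.0440 / 100 = 10.1157 kg


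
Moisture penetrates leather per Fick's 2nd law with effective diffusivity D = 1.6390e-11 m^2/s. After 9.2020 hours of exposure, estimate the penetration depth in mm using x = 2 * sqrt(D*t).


t = 9.2020 hr * 3600 = 33127.2000 s
D * t = 1.6390e-11 * 33127.2000 = 5.4295e-07
x = 2 * sqrt(D*t) = 2 * sqrt(5.4295e-07) = 0.00147371 m = 1.4737 mm


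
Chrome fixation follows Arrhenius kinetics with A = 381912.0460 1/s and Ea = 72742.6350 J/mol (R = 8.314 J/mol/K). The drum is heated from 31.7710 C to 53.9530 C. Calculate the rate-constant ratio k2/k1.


T1 = 31.7710 + 273.15 = 304.9210 K; T2 = 53.9530 + 273.15 = 327.1030 K
k1 = A * exp(-Ea/(R*T1)) = 381912.0460 * exp(-72742.6350/(8.314*304.9210)) = 1.3192e-07 1/s
k2 = A * exp(-Ea/(R*T2)) = 381912.0460 * exp(-72742.6350/(8.314*327.1030)) = 9.2336e-07 1/s
k2/k1 = 9.2336e-07 / 1.3192e-07 = 6.9995


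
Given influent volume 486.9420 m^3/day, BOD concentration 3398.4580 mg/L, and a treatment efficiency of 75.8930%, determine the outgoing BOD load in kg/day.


Load_in = volume * conc / 1000 = 486.9420 * 3398.4580 / 1000 = 1654.8519 kg/day
Removed = Load_in * eff / 100 = 1654.8519 * 75.8930 / 100 = 1255.9168 kg/day
Load_out = Load_in - Removed = 1654.8519 - 1255.9168 = 398.9352 kg/day


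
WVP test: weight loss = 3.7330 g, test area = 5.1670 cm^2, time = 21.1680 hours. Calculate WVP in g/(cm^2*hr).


Formula: WVP = loss / (area * time)
Substituting: WVP = 3.7330 / (5.1670 * 21.1680)
Result: 0.0341303 g/(cm^2*hr)


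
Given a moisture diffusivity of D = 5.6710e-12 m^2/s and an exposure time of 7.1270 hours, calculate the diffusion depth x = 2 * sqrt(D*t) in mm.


t = 7.1270 hr * 3600 = 25657.2000 s
D * t = 5.6710e-12 * 25657.2000 = 1.4550e-07
x = 2 * sqrt(D*t) = 2 * sqrt(1.4550e-07) = 7.6289e-04 m = 0.7629 mm


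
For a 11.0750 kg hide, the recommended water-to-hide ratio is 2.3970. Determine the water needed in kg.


Formula: Water = hide_weight * ratio
Substituting: Water = 11.0750 * 2.3970
Result: 26.5468 kg


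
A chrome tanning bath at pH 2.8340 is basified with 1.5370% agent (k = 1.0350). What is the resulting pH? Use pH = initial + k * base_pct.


Formula: pH_final = pH_initial + k * base_pct
Substituting: pH_final = 2.8340 + 1.0350 * 1.5370
Result: 4.4248


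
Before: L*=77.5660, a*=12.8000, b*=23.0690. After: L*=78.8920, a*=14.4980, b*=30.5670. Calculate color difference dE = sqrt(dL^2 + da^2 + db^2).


dL = 1.3260, da = 1.6980, db = 7.4980
dE = sqrt(1.3260^2 + 1.6980^2 + 7.4980^2) = 7.8014


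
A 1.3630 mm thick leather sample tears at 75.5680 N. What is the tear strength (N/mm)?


Formula: Tear strength = force / thickness
Substituting: Tear strength = 75.5680 / 1.3630
Result: 55.4424 N/mm


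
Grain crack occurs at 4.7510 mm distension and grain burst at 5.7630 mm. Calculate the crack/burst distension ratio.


Formula: Ratio = crack / burst
Substituting: Ratio = 4.7510 / 5.7630
Result: 0.8244


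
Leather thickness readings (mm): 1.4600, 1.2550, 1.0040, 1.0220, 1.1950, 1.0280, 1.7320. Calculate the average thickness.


Formula: Average = sum / n
Substituting: Average = 8.6960 / 7
Result: 1.2423 mm


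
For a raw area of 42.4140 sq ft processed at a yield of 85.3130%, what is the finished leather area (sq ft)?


Formula: finished = raw * yield / 100
Substituting: finished = 42.4140 * 85.3130 / 100
Result: 36.1847 sq ft


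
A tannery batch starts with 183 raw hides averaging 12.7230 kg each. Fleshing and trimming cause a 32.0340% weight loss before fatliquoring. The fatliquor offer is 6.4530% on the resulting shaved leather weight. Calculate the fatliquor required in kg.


Total_raw = N * avg_wt = 183 * 12.7230 = 2328.3090 kg
Substrate = Total_raw * (1 - loss/100) = 2328.3090 * (1 - 32.0340/100) = 1582.4585 kg
Fat = Substrate * pct / 100 = 1582.4585 * 6.4530 / 100 = 102.1160 kg


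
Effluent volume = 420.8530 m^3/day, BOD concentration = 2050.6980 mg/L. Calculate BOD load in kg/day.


Formula: BOD_load = volume * conc / 1000
Substituting: BOD_load = 420.8530 * 2050.6980 / 1000
Result: 863.0424 kg/day


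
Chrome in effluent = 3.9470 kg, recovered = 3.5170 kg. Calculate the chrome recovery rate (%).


Formula: Recovery = recovered / input * 100
Substituting: Recovery = 3.5170 / 3.9470 * 100
Result: 89.1056 %


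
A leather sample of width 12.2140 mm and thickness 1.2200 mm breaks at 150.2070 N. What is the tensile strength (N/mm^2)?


Formula: TS = force / (width * thickness)
Substituting: TS = 150.2070 / (12.2140 * 1.2200)
Result: 10.0803 N/mm^2


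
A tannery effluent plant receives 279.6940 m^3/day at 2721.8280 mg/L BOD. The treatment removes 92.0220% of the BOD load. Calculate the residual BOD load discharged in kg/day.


Load_in = volume * conc / 1000 = 279.6940 * 2721.8280 / 1000 = 761.2790 kg/day
Removed = Load_in * eff / 100 = 761.2790 * 92.0220 / 100 = 700.5441 kg/day
Load_out = Load_in - Removed = 761.2790 - 700.5441 = 60.7348 kg/day


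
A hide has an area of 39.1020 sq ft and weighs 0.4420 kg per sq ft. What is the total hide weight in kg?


Formula: Weight = area * weight_per_sqft
Substituting: Weight = 39.1020 * 0.4420
Result: 17.2831 kg


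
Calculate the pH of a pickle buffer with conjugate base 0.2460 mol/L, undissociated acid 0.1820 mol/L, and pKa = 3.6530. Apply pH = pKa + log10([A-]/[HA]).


ratio = [A-] / [HA] = 0.2460 / 0.1820 = 1.3516
log10(ratio) = 0.1309
pH = pKa + log10(ratio) = 3.6530 + 0.1309 = 3.7839


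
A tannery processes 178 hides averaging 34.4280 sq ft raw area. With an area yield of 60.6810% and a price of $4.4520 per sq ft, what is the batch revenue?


Raw_total = N * avg_area = 178 * 34.4280 = 6128.1840 sq ft
Finished = Raw_total * yield / 100 = 6128.1840 * 60.6810 / 100 = 3718.6433 sq ft
Value = Finished * price = 3718.6433 * 4.4520 = 16555.4001 $


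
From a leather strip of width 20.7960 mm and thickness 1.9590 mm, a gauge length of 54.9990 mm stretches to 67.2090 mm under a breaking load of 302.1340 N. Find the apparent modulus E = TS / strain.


TS = F / (w * t) = 302.1340 / (20.7960 * 1.9590) = 7.4163 N/mm^2
strain = (Lf - L0) / L0 = (67.2090 - 54.9990) / 54.9990 = 0.2220
E = TS / strain = 7.4163 / 0.2220 = 33.4060 N/mm^2


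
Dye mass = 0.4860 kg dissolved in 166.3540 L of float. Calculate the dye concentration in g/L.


Formula: Conc = dye_mass(kg) / volume(L) * 1000
Substituting: Conc = 0.4860 / 166.3540 * 1000
Result: 2.9215 g/L


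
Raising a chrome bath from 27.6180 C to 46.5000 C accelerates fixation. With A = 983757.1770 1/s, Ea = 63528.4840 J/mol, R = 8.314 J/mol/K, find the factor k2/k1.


T1 = 27.6180 + 273.15 = 300.7680 K; T2 = 46.5000 + 273.15 = 319.6500 K
k1 = A * exp(-Ea/(R*T1)) = 983757.1770 * exp(-63528.4840/(8.314*300.7680)) = 9.1084e-06 1/s
k2 = A * exp(-Ea/(R*T2)) = 983757.1770 * exp(-63528.4840/(8.314*319.6500)) = 4.0851e-05 1/s
k2/k1 = 4.0851e-05 / 9.1084e-06 = 4.4849


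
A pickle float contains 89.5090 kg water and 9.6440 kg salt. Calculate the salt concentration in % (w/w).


Formula: Conc = salt / (water + salt) * 100
Substituting: Conc = 9.6440 / (89.5090 + 9.6440) * 100
Result: 9.7264 %


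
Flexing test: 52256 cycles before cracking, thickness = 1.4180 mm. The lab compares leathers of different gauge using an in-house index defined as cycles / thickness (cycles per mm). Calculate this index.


Formula: Index = cycles / thickness
Substituting: Index = 52256 / 1.4180
Result: 36851.9041 cycles/mm


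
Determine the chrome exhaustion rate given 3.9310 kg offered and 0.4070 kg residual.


Formula: Uptake = (offered - residual) / offered * 100
Substituting: Uptake = (3.9310 - 0.4070) / 3.9310 * 100
Result: 89.6464 %


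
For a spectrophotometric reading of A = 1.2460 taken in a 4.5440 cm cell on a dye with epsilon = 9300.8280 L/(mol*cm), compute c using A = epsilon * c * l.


Formula: c = A / (epsilon * l)
Substituting: c = 1.2460 / (9300.8280 * 4.5440)
Result: 2.9482e-05 mol/L


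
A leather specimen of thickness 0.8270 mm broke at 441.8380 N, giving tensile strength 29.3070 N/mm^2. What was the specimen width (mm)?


Formula: w = F / (TS * t)
Substituting: w = 441.8380 / (29.3070 * 0.8270)
Result: 18.2300 mm


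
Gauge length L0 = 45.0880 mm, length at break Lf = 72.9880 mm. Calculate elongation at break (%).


Formula: Elongation = (Lf - L0) / L0 * 100
Substituting: Elongation = (72.9880 - 45.0880) / 45.0880 * 100
Result: 61.8790 %


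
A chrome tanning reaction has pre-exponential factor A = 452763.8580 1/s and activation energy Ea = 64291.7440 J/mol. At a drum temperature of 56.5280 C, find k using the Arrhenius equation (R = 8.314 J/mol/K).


T_K = T_C + 273.15 = 56.5280 + 273.15 = 329.6780 K
exponent = -Ea / (R * T_K) = -64291.7440 / (8.314 * 329.6780) = -23.4561
k = A * exp(exponent) = 452763.8580 * exp(-23.4561) = 2.9446e-05 1/s


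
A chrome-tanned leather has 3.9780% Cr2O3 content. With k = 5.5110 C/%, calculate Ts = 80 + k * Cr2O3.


Formula: Ts = 80 + k * Cr2O3
Substituting: Ts = 80 + 5.5110 * 3.9780
Result: 101.9228 C


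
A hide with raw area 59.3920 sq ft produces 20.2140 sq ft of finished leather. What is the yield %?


Formula: Yield = finished / raw * 100
Substituting: Yield = 20.2140 / 59.3920 * 100
Result: 34.0349 %


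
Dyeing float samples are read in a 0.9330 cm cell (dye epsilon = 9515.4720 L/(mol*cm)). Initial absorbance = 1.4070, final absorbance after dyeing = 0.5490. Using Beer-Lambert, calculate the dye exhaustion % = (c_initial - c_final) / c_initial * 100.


c_initial = A_i / (epsilon * l) = 1.4070 / (9515.4720 * 0.9330) = 1.5848e-04 mol/L
c_final = A_f / (epsilon * l) = 0.5490 / (9515.4720 * 0.9330) = 6.1839e-05 mol/L
Exhaustion = (c_initial - c_final) / c_initial * 100 = (1.5848e-04 - 6.1839e-05) / 1.5848e-04 * 100 = 60.9808 %


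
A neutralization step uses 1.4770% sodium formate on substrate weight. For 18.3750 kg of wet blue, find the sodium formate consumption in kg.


Formula: Neutralizer = substrate * pct / 100
Substituting: Neutralizer = 18.3750 * 1.4770 / 100
Result: 0.2714 kg


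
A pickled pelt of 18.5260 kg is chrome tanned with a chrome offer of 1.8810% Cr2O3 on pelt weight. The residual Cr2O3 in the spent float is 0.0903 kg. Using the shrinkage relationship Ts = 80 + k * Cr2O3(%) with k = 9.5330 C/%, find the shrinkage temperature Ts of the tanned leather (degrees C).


Offered = pelt * offer_pct / 100 = 18.5260 * 1.8810 / 100 = 0.3485 kg
Uptake = offered - residual = 0.3485 - 0.0903 = 0.2582 kg
Cr2O3% on pelt = uptake / pelt * 100 = 0.2582 / 18.5260 * 100 = 1.3936 %
Ts = 80 + k * Cr2O3% = 80 + 9.5330 * 1.3936 = 93.2850 C


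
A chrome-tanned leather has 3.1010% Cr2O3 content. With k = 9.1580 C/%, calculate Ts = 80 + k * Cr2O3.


Formula: Ts = 80 + k * Cr2O3
Substituting: Ts = 80 + 9.1580 * 3.1010
Result: 108.3990 C


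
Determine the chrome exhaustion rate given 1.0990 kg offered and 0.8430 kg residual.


Formula: Uptake = (offered - residual) / offered * 100
Substituting: Uptake = (1.0990 - 0.8430) / 1.0990 * 100
Result: 23.2939 %
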